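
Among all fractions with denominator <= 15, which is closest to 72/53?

Expand x = 72/53 as a continued fraction with the Euclidean algorithm:
  72 = 1*53 + 19, so a_0 = 1.
  53 = 2*19 + 15, so a_1 = 2.
  19 = 1*15 + 4, so a_2 = 1.
  15 = 3*4 + 3, so a_3 = 3.
  4 = 1*3 + 1, so a_4 = 1.
  3 = 3*1 + 0, so a_5 = 3.
so x = [1; 2, 1, 3, 1, 3].
Convergents (p_i = a_i*p_{i-1} + p_{i-2}, q_i = a_i*q_{i-1} + q_{i-2} with p_{-2}=0, p_{-1}=1, q_{-2}=1, q_{-1}=0), until the denominator exceeds 15:
  i=0: a_0=1, p_0 = 1*1 + 0 = 1, q_0 = 1*0 + 1 = 1.
  i=1: a_1=2, p_1 = 2*1 + 1 = 3, q_1 = 2*1 + 0 = 2.
  i=2: a_2=1, p_2 = 1*3 + 1 = 4, q_2 = 1*2 + 1 = 3.
  i=3: a_3=3, p_3 = 3*4 + 3 = 15, q_3 = 3*3 + 2 = 11.
  i=4: a_4=1, p_4 = 1*15 + 4 = 19, q_4 = 1*11 + 3 = 14.
  i=5: a_5=3, p_5 = 3*19 + 15 = 72, q_5 = 3*14 + 11 = 53.
q_5 = 53 > 15, so the last convergent with denominator <= 15 is p_4/q_4 = 19/14.
The closest fraction with denominator <= 15 is either p_4/q_4 or the intermediate fraction (k*p_4 + p_3)/(k*q_4 + q_3) with the largest k >= 1 whose denominator stays <= 15; these approach x as k grows, and every other convergent or intermediate fraction in range is farther away.
Largest k: floor((15 - q_3)/q_4) = floor((15 - 11)/14) = 0.
Since k = 0, no intermediate fraction beyond p_4/q_4 has denominator <= 15, so the convergent 19/14 is the closest (its error is |72*14 - 19*53|/(53*14) = 1/742).

19/14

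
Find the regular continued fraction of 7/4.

[1; 1, 3]

Run the Euclidean algorithm on 7 and 4; the successive quotients are the partial quotients a_0, a_1, ... (each step inverts the fractional part left over by the previous one):
  7 = 1*4 + 3, so a_0 = 1.
  4 = 1*3 + 1, so a_1 = 1.
  3 = 3*1 + 0, so a_2 = 3.
The remainder reaches 0 after 3 divisions, so the expansion has 3 partial quotients, read off in order.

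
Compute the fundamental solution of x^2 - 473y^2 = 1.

First expand sqrt(473) as a continued fraction. With x_i = (sqrt(473) + m_i)/d_i and (m_0, d_0) = (0, 1): a_0 = floor(sqrt(473)) = 21, since 21^2 = 441 <= 473 < 484 = 22^2.
Iterate m_{i+1} = d_i*a_i - m_i, d_{i+1} = (473 - m_{i+1}^2)/d_i, a_{i+1} = floor((a_0 + m_{i+1})/d_{i+1}):
  m_1 = 1*21 - 0 = 21, d_1 = (473 - 21^2)/1 = 32/1 = 32, a_1 = floor((21 + 21)/32) = 1.
  m_2 = 32*1 - 21 = 11, d_2 = (473 - 11^2)/32 = 352/32 = 11, a_2 = floor((21 + 11)/11) = 2.
  m_3 = 11*2 - 11 = 11, d_3 = (473 - 11^2)/11 = 352/11 = 32, a_3 = floor((21 + 11)/32) = 1.
  m_4 = 32*1 - 11 = 21, d_4 = (473 - 21^2)/32 = 32/32 = 1, a_4 = floor((21 + 21)/1) = 42.
  m_5 = 1*42 - 21 = 21, d_5 = (473 - 21^2)/1 = 32/1 = 32: (m_5, d_5) = (m_1, d_1) = (21, 32), so from here the quotients repeat a_1, ..., a_4; the period length is 4.
So sqrt(473) = [21; (1, 2, 1, 42)] with period length k = 4.
k is even, so the fundamental solution of x^2 - 473y^2 = 1 is (p_{k-1}, q_{k-1}) = (p_3, q_3); compute convergents through index 3.
Convergents (p_i = a_i*p_{i-1} + p_{i-2}, q_i = a_i*q_{i-1} + q_{i-2} with p_{-2}=0, p_{-1}=1, q_{-2}=1, q_{-1}=0):
  i=0: a_0=21, p_0 = 21*1 + 0 = 21, q_0 = 21*0 + 1 = 1.
  i=1: a_1=1, p_1 = 1*21 + 1 = 22, q_1 = 1*1 + 0 = 1.
  i=2: a_2=2, p_2 = 2*22 + 21 = 65, q_2 = 2*1 + 1 = 3.
  i=3: a_3=1, p_3 = 1*65 + 22 = 87, q_3 = 1*3 + 1 = 4.
Check: 87^2 - 473*4^2 = 7569 - 7568 = 1, so (x, y) = (87, 4) solves the equation, and by the theorem it is the least positive solution.

(x, y) = (87, 4)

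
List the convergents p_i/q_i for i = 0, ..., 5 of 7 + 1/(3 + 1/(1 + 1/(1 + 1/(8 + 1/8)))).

7/1, 22/3, 29/4, 51/7, 437/60, 3547/487

Using the convergent recurrence p_i = a_i*p_{i-1} + p_{i-2}, q_i = a_i*q_{i-1} + q_{i-2} with p_{-2}=0, p_{-1}=1, q_{-2}=1, q_{-1}=0:
  i=0: a_0=7, p_0 = 7*1 + 0 = 7, q_0 = 7*0 + 1 = 1.
  i=1: a_1=3, p_1 = 3*7 + 1 = 22, q_1 = 3*1 + 0 = 3.
  i=2: a_2=1, p_2 = 1*22 + 7 = 29, q_2 = 1*3 + 1 = 4.
  i=3: a_3=1, p_3 = 1*29 + 22 = 51, q_3 = 1*4 + 3 = 7.
  i=4: a_4=8, p_4 = 8*51 + 29 = 437, q_4 = 8*7 + 4 = 60.
  i=5: a_5=8, p_5 = 8*437 + 51 = 3547, q_5 = 8*60 + 7 = 487.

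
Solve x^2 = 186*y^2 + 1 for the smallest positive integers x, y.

First expand sqrt(186) as a continued fraction. With x_i = (sqrt(186) + m_i)/d_i and (m_0, d_0) = (0, 1): a_0 = floor(sqrt(186)) = 13, since 13^2 = 169 <= 186 < 196 = 14^2.
Iterate m_{i+1} = d_i*a_i - m_i, d_{i+1} = (186 - m_{i+1}^2)/d_i, a_{i+1} = floor((a_0 + m_{i+1})/d_{i+1}):
  m_1 = 1*13 - 0 = 13, d_1 = (186 - 13^2)/1 = 17/1 = 17, a_1 = floor((13 + 13)/17) = 1.
  m_2 = 17*1 - 13 = 4, d_2 = (186 - 4^2)/17 = 170/17 = 10, a_2 = floor((13 + 4)/10) = 1.
  m_3 = 10*1 - 4 = 6, d_3 = (186 - 6^2)/10 = 150/10 = 15, a_3 = floor((13 + 6)/15) = 1.
  m_4 = 15*1 - 6 = 9, d_4 = (186 - 9^2)/15 = 105/15 = 7, a_4 = floor((13 + 9)/7) = 3.
  m_5 = 7*3 - 9 = 12, d_5 = (186 - 12^2)/7 = 42/7 = 6, a_5 = floor((13 + 12)/6) = 4.
  m_6 = 6*4 - 12 = 12, d_6 = (186 - 12^2)/6 = 42/6 = 7, a_6 = floor((13 + 12)/7) = 3.
  m_7 = 7*3 - 12 = 9, d_7 = (186 - 9^2)/7 = 105/7 = 15, a_7 = floor((13 + 9)/15) = 1.
  m_8 = 15*1 - 9 = 6, d_8 = (186 - 6^2)/15 = 150/15 = 10, a_8 = floor((13 + 6)/10) = 1.
  m_9 = 10*1 - 6 = 4, d_9 = (186 - 4^2)/10 = 170/10 = 17, a_9 = floor((13 + 4)/17) = 1.
  m_10 = 17*1 - 4 = 13, d_10 = (186 - 13^2)/17 = 17/17 = 1, a_10 = floor((13 + 13)/1) = 26.
  m_11 = 1*26 - 13 = 13, d_11 = (186 - 13^2)/1 = 17/1 = 17: (m_11, d_11) = (m_1, d_1) = (13, 17), so from here the quotients repeat a_1, ..., a_10; the period length is 10.
So sqrt(186) = [13; (1, 1, 1, 3, 4, 3, 1, 1, 1, 26)] with period length k = 10.
k is even, so the fundamental solution of x^2 - 186y^2 = 1 is (p_{k-1}, q_{k-1}) = (p_9, q_9); compute convergents through index 9.
Convergents (p_i = a_i*p_{i-1} + p_{i-2}, q_i = a_i*q_{i-1} + q_{i-2} with p_{-2}=0, p_{-1}=1, q_{-2}=1, q_{-1}=0):
  i=0: a_0=13, p_0 = 13*1 + 0 = 13, q_0 = 13*0 + 1 = 1.
  i=1: a_1=1, p_1 = 1*13 + 1 = 14, q_1 = 1*1 + 0 = 1.
  i=2: a_2=1, p_2 = 1*14 + 13 = 27, q_2 = 1*1 + 1 = 2.
  i=3: a_3=1, p_3 = 1*27 + 14 = 41, q_3 = 1*2 + 1 = 3.
  i=4: a_4=3, p_4 = 3*41 + 27 = 150, q_4 = 3*3 + 2 = 11.
  i=5: a_5=4, p_5 = 4*150 + 41 = 641, q_5 = 4*11 + 3 = 47.
  i=6: a_6=3, p_6 = 3*641 + 150 = 2073, q_6 = 3*47 + 11 = 152.
  i=7: a_7=1, p_7 = 1*2073 + 641 = 2714, q_7 = 1*152 + 47 = 199.
  i=8: a_8=1, p_8 = 1*2714 + 2073 = 4787, q_8 = 1*199 + 152 = 351.
  i=9: a_9=1, p_9 = 1*4787 + 2714 = 7501, q_9 = 1*351 + 199 = 550.
Check: 7501^2 - 186*550^2 = 56265001 - 56265000 = 1, so (x, y) = (7501, 550) solves the equation, and by the theorem it is the least positive solution.

(x, y) = (7501, 550)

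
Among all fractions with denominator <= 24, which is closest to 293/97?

3/1

Expand x = 293/97 as a continued fraction with the Euclidean algorithm:
  293 = 3*97 + 2, so a_0 = 3.
  97 = 48*2 + 1, so a_1 = 48.
  2 = 2*1 + 0, so a_2 = 2.
so x = [3; 48, 2].
Convergents (p_i = a_i*p_{i-1} + p_{i-2}, q_i = a_i*q_{i-1} + q_{i-2} with p_{-2}=0, p_{-1}=1, q_{-2}=1, q_{-1}=0), until the denominator exceeds 24:
  i=0: a_0=3, p_0 = 3*1 + 0 = 3, q_0 = 3*0 + 1 = 1.
  i=1: a_1=48, p_1 = 48*3 + 1 = 145, q_1 = 48*1 + 0 = 48.
q_1 = 48 > 24, so the last convergent with denominator <= 24 is p_0/q_0 = 3/1.
The closest fraction with denominator <= 24 is either p_0/q_0 or the intermediate fraction (k*p_0 + p_{-1})/(k*q_0 + q_{-1}) with the largest k >= 1 whose denominator stays <= 24; these approach x as k grows, and every other convergent or intermediate fraction in range is farther away.
Largest k: floor((24 - q_{-1})/q_0) = floor((24 - 0)/1) = 24 (using the seeds p_{-1} = 1, q_{-1} = 0).
That gives (24*3 + 1)/(24*1 + 0) = 73/24.
Compare the errors: |x - 3/1| = |293*1 - 3*97|/(97*1) = 2/97, and |x - 73/24| = |293*24 - 73*97|/(97*24) = 49/2328.
Cross-multiplying, 2*2328 = 4656 < 4753 = 49*97, so 2/97 is smaller: the convergent 3/1 is closer to x than 73/24.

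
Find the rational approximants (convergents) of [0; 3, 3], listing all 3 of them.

Using the convergent recurrence p_i = a_i*p_{i-1} + p_{i-2}, q_i = a_i*q_{i-1} + q_{i-2} with p_{-2}=0, p_{-1}=1, q_{-2}=1, q_{-1}=0:
  i=0: a_0=0, p_0 = 0*1 + 0 = 0, q_0 = 0*0 + 1 = 1.
  i=1: a_1=3, p_1 = 3*0 + 1 = 1, q_1 = 3*1 + 0 = 3.
  i=2: a_2=3, p_2 = 3*1 + 0 = 3, q_2 = 3*3 + 1 = 10.

0/1, 1/3, 3/10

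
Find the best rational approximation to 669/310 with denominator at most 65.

Expand x = 669/310 as a continued fraction with the Euclidean algorithm:
  669 = 2*310 + 49, so a_0 = 2.
  310 = 6*49 + 16, so a_1 = 6.
  49 = 3*16 + 1, so a_2 = 3.
  16 = 16*1 + 0, so a_3 = 16.
so x = [2; 6, 3, 16].
Convergents (p_i = a_i*p_{i-1} + p_{i-2}, q_i = a_i*q_{i-1} + q_{i-2} with p_{-2}=0, p_{-1}=1, q_{-2}=1, q_{-1}=0), until the denominator exceeds 65:
  i=0: a_0=2, p_0 = 2*1 + 0 = 2, q_0 = 2*0 + 1 = 1.
  i=1: a_1=6, p_1 = 6*2 + 1 = 13, q_1 = 6*1 + 0 = 6.
  i=2: a_2=3, p_2 = 3*13 + 2 = 41, q_2 = 3*6 + 1 = 19.
  i=3: a_3=16, p_3 = 16*41 + 13 = 669, q_3 = 16*19 + 6 = 310.
q_3 = 310 > 65, so the last convergent with denominator <= 65 is p_2/q_2 = 41/19.
The closest fraction with denominator <= 65 is either p_2/q_2 or the intermediate fraction (k*p_2 + p_1)/(k*q_2 + q_1) with the largest k >= 1 whose denominator stays <= 65; these approach x as k grows, and every other convergent or intermediate fraction in range is farther away.
Largest k: floor((65 - q_1)/q_2) = floor((65 - 6)/19) = 3.
That gives (3*41 + 13)/(3*19 + 6) = 136/63.
Compare the errors: |x - 41/19| = |669*19 - 41*310|/(310*19) = 1/5890, and |x - 136/63| = |669*63 - 136*310|/(310*63) = 13/19530.
Cross-multiplying, 1*19530 = 19530 < 76570 = 13*5890, so 1/5890 is smaller: the convergent 41/19 is closer to x than 136/63.

41/19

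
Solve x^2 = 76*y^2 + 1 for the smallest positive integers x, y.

First expand sqrt(76) as a continued fraction. With x_i = (sqrt(76) + m_i)/d_i and (m_0, d_0) = (0, 1): a_0 = floor(sqrt(76)) = 8, since 8^2 = 64 <= 76 < 81 = 9^2.
Iterate m_{i+1} = d_i*a_i - m_i, d_{i+1} = (76 - m_{i+1}^2)/d_i, a_{i+1} = floor((a_0 + m_{i+1})/d_{i+1}):
  m_1 = 1*8 - 0 = 8, d_1 = (76 - 8^2)/1 = 12/1 = 12, a_1 = floor((8 + 8)/12) = 1.
  m_2 = 12*1 - 8 = 4, d_2 = (76 - 4^2)/12 = 60/12 = 5, a_2 = floor((8 + 4)/5) = 2.
  m_3 = 5*2 - 4 = 6, d_3 = (76 - 6^2)/5 = 40/5 = 8, a_3 = floor((8 + 6)/8) = 1.
  m_4 = 8*1 - 6 = 2, d_4 = (76 - 2^2)/8 = 72/8 = 9, a_4 = floor((8 + 2)/9) = 1.
  m_5 = 9*1 - 2 = 7, d_5 = (76 - 7^2)/9 = 27/9 = 3, a_5 = floor((8 + 7)/3) = 5.
  m_6 = 3*5 - 7 = 8, d_6 = (76 - 8^2)/3 = 12/3 = 4, a_6 = floor((8 + 8)/4) = 4.
  m_7 = 4*4 - 8 = 8, d_7 = (76 - 8^2)/4 = 12/4 = 3, a_7 = floor((8 + 8)/3) = 5.
  m_8 = 3*5 - 8 = 7, d_8 = (76 - 7^2)/3 = 27/3 = 9, a_8 = floor((8 + 7)/9) = 1.
  m_9 = 9*1 - 7 = 2, d_9 = (76 - 2^2)/9 = 72/9 = 8, a_9 = floor((8 + 2)/8) = 1.
  m_10 = 8*1 - 2 = 6, d_10 = (76 - 6^2)/8 = 40/8 = 5, a_10 = floor((8 + 6)/5) = 2.
  m_11 = 5*2 - 6 = 4, d_11 = (76 - 4^2)/5 = 60/5 = 12, a_11 = floor((8 + 4)/12) = 1.
  m_12 = 12*1 - 4 = 8, d_12 = (76 - 8^2)/12 = 12/12 = 1, a_12 = floor((8 + 8)/1) = 16.
  m_13 = 1*16 - 8 = 8, d_13 = (76 - 8^2)/1 = 12/1 = 12: (m_13, d_13) = (m_1, d_1) = (8, 12), so from here the quotients repeat a_1, ..., a_12; the period length is 12.
So sqrt(76) = [8; (1, 2, 1, 1, 5, 4, 5, 1, 1, 2, 1, 16)] with period length k = 12.
k is even, so the fundamental solution of x^2 - 76y^2 = 1 is (p_{k-1}, q_{k-1}) = (p_11, q_11); compute convergents through index 11.
Convergents (p_i = a_i*p_{i-1} + p_{i-2}, q_i = a_i*q_{i-1} + q_{i-2} with p_{-2}=0, p_{-1}=1, q_{-2}=1, q_{-1}=0):
  i=0: a_0=8, p_0 = 8*1 + 0 = 8, q_0 = 8*0 + 1 = 1.
  i=1: a_1=1, p_1 = 1*8 + 1 = 9, q_1 = 1*1 + 0 = 1.
  i=2: a_2=2, p_2 = 2*9 + 8 = 26, q_2 = 2*1 + 1 = 3.
  i=3: a_3=1, p_3 = 1*26 + 9 = 35, q_3 = 1*3 + 1 = 4.
  i=4: a_4=1, p_4 = 1*35 + 26 = 61, q_4 = 1*4 + 3 = 7.
  i=5: a_5=5, p_5 = 5*61 + 35 = 340, q_5 = 5*7 + 4 = 39.
  i=6: a_6=4, p_6 = 4*340 + 61 = 1421, q_6 = 4*39 + 7 = 163.
  i=7: a_7=5, p_7 = 5*1421 + 340 = 7445, q_7 = 5*163 + 39 = 854.
  i=8: a_8=1, p_8 = 1*7445 + 1421 = 8866, q_8 = 1*854 + 163 = 1017.
  i=9: a_9=1, p_9 = 1*8866 + 7445 = 16311, q_9 = 1*1017 + 854 = 1871.
  i=10: a_10=2, p_10 = 2*16311 + 8866 = 41488, q_10 = 2*1871 + 1017 = 4759.
  i=11: a_11=1, p_11 = 1*41488 + 16311 = 57799, q_11 = 1*4759 + 1871 = 6630.
Check: 57799^2 - 76*6630^2 = 3340724401 - 3340724400 = 1, so (x, y) = (57799, 6630) solves the equation, and by the theorem it is the least positive solution.

(x, y) = (57799, 6630)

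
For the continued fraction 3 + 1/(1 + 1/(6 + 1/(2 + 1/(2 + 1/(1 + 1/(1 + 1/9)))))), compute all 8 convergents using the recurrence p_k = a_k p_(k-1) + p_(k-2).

Using the convergent recurrence p_i = a_i*p_{i-1} + p_{i-2}, q_i = a_i*q_{i-1} + q_{i-2} with p_{-2}=0, p_{-1}=1, q_{-2}=1, q_{-1}=0:
  i=0: a_0=3, p_0 = 3*1 + 0 = 3, q_0 = 3*0 + 1 = 1.
  i=1: a_1=1, p_1 = 1*3 + 1 = 4, q_1 = 1*1 + 0 = 1.
  i=2: a_2=6, p_2 = 6*4 + 3 = 27, q_2 = 6*1 + 1 = 7.
  i=3: a_3=2, p_3 = 2*27 + 4 = 58, q_3 = 2*7 + 1 = 15.
  i=4: a_4=2, p_4 = 2*58 + 27 = 143, q_4 = 2*15 + 7 = 37.
  i=5: a_5=1, p_5 = 1*143 + 58 = 201, q_5 = 1*37 + 15 = 52.
  i=6: a_6=1, p_6 = 1*201 + 143 = 344, q_6 = 1*52 + 37 = 89.
  i=7: a_7=9, p_7 = 9*344 + 201 = 3297, q_7 = 9*89 + 52 = 853.

3/1, 4/1, 27/7, 58/15, 143/37, 201/52, 344/89, 3297/853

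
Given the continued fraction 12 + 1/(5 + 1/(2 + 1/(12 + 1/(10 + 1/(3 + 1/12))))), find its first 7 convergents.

Using the convergent recurrence p_i = a_i*p_{i-1} + p_{i-2}, q_i = a_i*q_{i-1} + q_{i-2} with p_{-2}=0, p_{-1}=1, q_{-2}=1, q_{-1}=0:
  i=0: a_0=12, p_0 = 12*1 + 0 = 12, q_0 = 12*0 + 1 = 1.
  i=1: a_1=5, p_1 = 5*12 + 1 = 61, q_1 = 5*1 + 0 = 5.
  i=2: a_2=2, p_2 = 2*61 + 12 = 134, q_2 = 2*5 + 1 = 11.
  i=3: a_3=12, p_3 = 12*134 + 61 = 1669, q_3 = 12*11 + 5 = 137.
  i=4: a_4=10, p_4 = 10*1669 + 134 = 16824, q_4 = 10*137 + 11 = 1381.
  i=5: a_5=3, p_5 = 3*16824 + 1669 = 52141, q_5 = 3*1381 + 137 = 4280.
  i=6: a_6=12, p_6 = 12*52141 + 16824 = 642516, q_6 = 12*4280 + 1381 = 52741.

12/1, 61/5, 134/11, 1669/137, 16824/1381, 52141/4280, 642516/52741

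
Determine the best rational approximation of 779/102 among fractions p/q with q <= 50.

84/11

Expand x = 779/102 as a continued fraction with the Euclidean algorithm:
  779 = 7*102 + 65, so a_0 = 7.
  102 = 1*65 + 37, so a_1 = 1.
  65 = 1*37 + 28, so a_2 = 1.
  37 = 1*28 + 9, so a_3 = 1.
  28 = 3*9 + 1, so a_4 = 3.
  9 = 9*1 + 0, so a_5 = 9.
so x = [7; 1, 1, 1, 3, 9].
Convergents (p_i = a_i*p_{i-1} + p_{i-2}, q_i = a_i*q_{i-1} + q_{i-2} with p_{-2}=0, p_{-1}=1, q_{-2}=1, q_{-1}=0), until the denominator exceeds 50:
  i=0: a_0=7, p_0 = 7*1 + 0 = 7, q_0 = 7*0 + 1 = 1.
  i=1: a_1=1, p_1 = 1*7 + 1 = 8, q_1 = 1*1 + 0 = 1.
  i=2: a_2=1, p_2 = 1*8 + 7 = 15, q_2 = 1*1 + 1 = 2.
  i=3: a_3=1, p_3 = 1*15 + 8 = 23, q_3 = 1*2 + 1 = 3.
  i=4: a_4=3, p_4 = 3*23 + 15 = 84, q_4 = 3*3 + 2 = 11.
  i=5: a_5=9, p_5 = 9*84 + 23 = 779, q_5 = 9*11 + 3 = 102.
q_5 = 102 > 50, so the last convergent with denominator <= 50 is p_4/q_4 = 84/11.
The closest fraction with denominator <= 50 is either p_4/q_4 or the intermediate fraction (k*p_4 + p_3)/(k*q_4 + q_3) with the largest k >= 1 whose denominator stays <= 50; these approach x as k grows, and every other convergent or intermediate fraction in range is farther away.
Largest k: floor((50 - q_3)/q_4) = floor((50 - 3)/11) = 4.
That gives (4*84 + 23)/(4*11 + 3) = 359/47.
Compare the errors: |x - 84/11| = |779*11 - 84*102|/(102*11) = 1/1122, and |x - 359/47| = |779*47 - 359*102|/(102*47) = 5/4794.
Cross-multiplying, 1*4794 = 4794 < 5610 = 5*1122, so 1/1122 is smaller: the convergent 84/11 is closer to x than 359/47.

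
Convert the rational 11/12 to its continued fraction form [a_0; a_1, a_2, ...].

Run the Euclidean algorithm on 11 and 12; the successive quotients are the partial quotients a_0, a_1, ... (each step inverts the fractional part left over by the previous one):
  11 = 0*12 + 11, so a_0 = 0.
  12 = 1*11 + 1, so a_1 = 1.
  11 = 11*1 + 0, so a_2 = 11.
The remainder reaches 0 after 3 divisions, so the expansion has 3 partial quotients, read off in order.

[0; 1, 11]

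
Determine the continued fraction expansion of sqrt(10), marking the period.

Write x_i = (sqrt(10) + m_i)/d_i with (m_0, d_0) = (0, 1). a_0 = floor(sqrt(10)) = 3, since 3^2 = 9 <= 10 < 16 = 4^2.
Iterate m_{i+1} = d_i*a_i - m_i, d_{i+1} = (10 - m_{i+1}^2)/d_i, a_{i+1} = floor((a_0 + m_{i+1})/d_{i+1}):
  m_1 = 1*3 - 0 = 3, d_1 = (10 - 3^2)/1 = 1/1 = 1, a_1 = floor((3 + 3)/1) = 6.
  m_2 = 1*6 - 3 = 3, d_2 = (10 - 3^2)/1 = 1/1 = 1: (m_2, d_2) = (m_1, d_1) = (3, 1), so from here the quotient a_1 repeats; the period length is 1.
Hence the expansion of sqrt(10) is a_0 = 3 followed by the repeating block 6 (period 1).

[3; (6)]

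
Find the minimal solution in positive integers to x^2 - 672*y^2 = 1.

(x, y) = (337, 13)

First expand sqrt(672) as a continued fraction. With x_i = (sqrt(672) + m_i)/d_i and (m_0, d_0) = (0, 1): a_0 = floor(sqrt(672)) = 25, since 25^2 = 625 <= 672 < 676 = 26^2.
Iterate m_{i+1} = d_i*a_i - m_i, d_{i+1} = (672 - m_{i+1}^2)/d_i, a_{i+1} = floor((a_0 + m_{i+1})/d_{i+1}):
  m_1 = 1*25 - 0 = 25, d_1 = (672 - 25^2)/1 = 47/1 = 47, a_1 = floor((25 + 25)/47) = 1.
  m_2 = 47*1 - 25 = 22, d_2 = (672 - 22^2)/47 = 188/47 = 4, a_2 = floor((25 + 22)/4) = 11.
  m_3 = 4*11 - 22 = 22, d_3 = (672 - 22^2)/4 = 188/4 = 47, a_3 = floor((25 + 22)/47) = 1.
  m_4 = 47*1 - 22 = 25, d_4 = (672 - 25^2)/47 = 47/47 = 1, a_4 = floor((25 + 25)/1) = 50.
  m_5 = 1*50 - 25 = 25, d_5 = (672 - 25^2)/1 = 47/1 = 47: (m_5, d_5) = (m_1, d_1) = (25, 47), so from here the quotients repeat a_1, ..., a_4; the period length is 4.
So sqrt(672) = [25; (1, 11, 1, 50)] with period length k = 4.
k is even, so the fundamental solution of x^2 - 672y^2 = 1 is (p_{k-1}, q_{k-1}) = (p_3, q_3); compute convergents through index 3.
Convergents (p_i = a_i*p_{i-1} + p_{i-2}, q_i = a_i*q_{i-1} + q_{i-2} with p_{-2}=0, p_{-1}=1, q_{-2}=1, q_{-1}=0):
  i=0: a_0=25, p_0 = 25*1 + 0 = 25, q_0 = 25*0 + 1 = 1.
  i=1: a_1=1, p_1 = 1*25 + 1 = 26, q_1 = 1*1 + 0 = 1.
  i=2: a_2=11, p_2 = 11*26 + 25 = 311, q_2 = 11*1 + 1 = 12.
  i=3: a_3=1, p_3 = 1*311 + 26 = 337, q_3 = 1*12 + 1 = 13.
Check: 337^2 - 672*13^2 = 113569 - 113568 = 1, so (x, y) = (337, 13) solves the equation, and by the theorem it is the least positive solution.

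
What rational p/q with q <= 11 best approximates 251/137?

11/6

Expand x = 251/137 as a continued fraction with the Euclidean algorithm:
  251 = 1*137 + 114, so a_0 = 1.
  137 = 1*114 + 23, so a_1 = 1.
  114 = 4*23 + 22, so a_2 = 4.
  23 = 1*22 + 1, so a_3 = 1.
  22 = 22*1 + 0, so a_4 = 22.
so x = [1; 1, 4, 1, 22].
Convergents (p_i = a_i*p_{i-1} + p_{i-2}, q_i = a_i*q_{i-1} + q_{i-2} with p_{-2}=0, p_{-1}=1, q_{-2}=1, q_{-1}=0), until the denominator exceeds 11:
  i=0: a_0=1, p_0 = 1*1 + 0 = 1, q_0 = 1*0 + 1 = 1.
  i=1: a_1=1, p_1 = 1*1 + 1 = 2, q_1 = 1*1 + 0 = 1.
  i=2: a_2=4, p_2 = 4*2 + 1 = 9, q_2 = 4*1 + 1 = 5.
  i=3: a_3=1, p_3 = 1*9 + 2 = 11, q_3 = 1*5 + 1 = 6.
  i=4: a_4=22, p_4 = 22*11 + 9 = 251, q_4 = 22*6 + 5 = 137.
q_4 = 137 > 11, so the last convergent with denominator <= 11 is p_3/q_3 = 11/6.
The closest fraction with denominator <= 11 is either p_3/q_3 or the intermediate fraction (k*p_3 + p_2)/(k*q_3 + q_2) with the largest k >= 1 whose denominator stays <= 11; these approach x as k grows, and every other convergent or intermediate fraction in range is farther away.
Largest k: floor((11 - q_2)/q_3) = floor((11 - 5)/6) = 1.
That gives (1*11 + 9)/(1*6 + 5) = 20/11.
Compare the errors: |x - 11/6| = |251*6 - 11*137|/(137*6) = 1/822, and |x - 20/11| = |251*11 - 20*137|/(137*11) = 21/1507.
Cross-multiplying, 1*1507 = 1507 < 17262 = 21*822, so 1/822 is smaller: the convergent 11/6 is closer to x than 20/11.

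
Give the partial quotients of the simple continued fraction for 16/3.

Run the Euclidean algorithm on 16 and 3; the successive quotients are the partial quotients a_0, a_1, ... (each step inverts the fractional part left over by the previous one):
  16 = 5*3 + 1, so a_0 = 5.
  3 = 3*1 + 0, so a_1 = 3.
The remainder reaches 0 after 2 divisions, so the expansion has 2 partial quotients, read off in order.

[5; 3]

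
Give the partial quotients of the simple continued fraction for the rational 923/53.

[17; 2, 2, 2, 4]

Run the Euclidean algorithm on 923 and 53; the successive quotients are the partial quotients a_0, a_1, ... (each step inverts the fractional part left over by the previous one):
  923 = 17*53 + 22, so a_0 = 17.
  53 = 2*22 + 9, so a_1 = 2.
  22 = 2*9 + 4, so a_2 = 2.
  9 = 2*4 + 1, so a_3 = 2.
  4 = 4*1 + 0, so a_4 = 4.
The remainder reaches 0 after 5 divisions, so the expansion has 5 partial quotients, read off in order.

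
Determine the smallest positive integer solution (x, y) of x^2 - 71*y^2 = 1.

First expand sqrt(71) as a continued fraction. With x_i = (sqrt(71) + m_i)/d_i and (m_0, d_0) = (0, 1): a_0 = floor(sqrt(71)) = 8, since 8^2 = 64 <= 71 < 81 = 9^2.
Iterate m_{i+1} = d_i*a_i - m_i, d_{i+1} = (71 - m_{i+1}^2)/d_i, a_{i+1} = floor((a_0 + m_{i+1})/d_{i+1}):
  m_1 = 1*8 - 0 = 8, d_1 = (71 - 8^2)/1 = 7/1 = 7, a_1 = floor((8 + 8)/7) = 2.
  m_2 = 7*2 - 8 = 6, d_2 = (71 - 6^2)/7 = 35/7 = 5, a_2 = floor((8 + 6)/5) = 2.
  m_3 = 5*2 - 6 = 4, d_3 = (71 - 4^2)/5 = 55/5 = 11, a_3 = floor((8 + 4)/11) = 1.
  m_4 = 11*1 - 4 = 7, d_4 = (71 - 7^2)/11 = 22/11 = 2, a_4 = floor((8 + 7)/2) = 7.
  m_5 = 2*7 - 7 = 7, d_5 = (71 - 7^2)/2 = 22/2 = 11, a_5 = floor((8 + 7)/11) = 1.
  m_6 = 11*1 - 7 = 4, d_6 = (71 - 4^2)/11 = 55/11 = 5, a_6 = floor((8 + 4)/5) = 2.
  m_7 = 5*2 - 4 = 6, d_7 = (71 - 6^2)/5 = 35/5 = 7, a_7 = floor((8 + 6)/7) = 2.
  m_8 = 7*2 - 6 = 8, d_8 = (71 - 8^2)/7 = 7/7 = 1, a_8 = floor((8 + 8)/1) = 16.
  m_9 = 1*16 - 8 = 8, d_9 = (71 - 8^2)/1 = 7/1 = 7: (m_9, d_9) = (m_1, d_1) = (8, 7), so from here the quotients repeat a_1, ..., a_8; the period length is 8.
So sqrt(71) = [8; (2, 2, 1, 7, 1, 2, 2, 16)] with period length k = 8.
k is even, so the fundamental solution of x^2 - 71y^2 = 1 is (p_{k-1}, q_{k-1}) = (p_7, q_7); compute convergents through index 7.
Convergents (p_i = a_i*p_{i-1} + p_{i-2}, q_i = a_i*q_{i-1} + q_{i-2} with p_{-2}=0, p_{-1}=1, q_{-2}=1, q_{-1}=0):
  i=0: a_0=8, p_0 = 8*1 + 0 = 8, q_0 = 8*0 + 1 = 1.
  i=1: a_1=2, p_1 = 2*8 + 1 = 17, q_1 = 2*1 + 0 = 2.
  i=2: a_2=2, p_2 = 2*17 + 8 = 42, q_2 = 2*2 + 1 = 5.
  i=3: a_3=1, p_3 = 1*42 + 17 = 59, q_3 = 1*5 + 2 = 7.
  i=4: a_4=7, p_4 = 7*59 + 42 = 455, q_4 = 7*7 + 5 = 54.
  i=5: a_5=1, p_5 = 1*455 + 59 = 514, q_5 = 1*54 + 7 = 61.
  i=6: a_6=2, p_6 = 2*514 + 455 = 1483, q_6 = 2*61 + 54 = 176.
  i=7: a_7=2, p_7 = 2*1483 + 514 = 3480, q_7 = 2*176 + 61 = 413.
Check: 3480^2 - 71*413^2 = 12110400 - 12110399 = 1, so (x, y) = (3480, 413) solves the equation, and by the theorem it is the least positive solution.

(x, y) = (3480, 413)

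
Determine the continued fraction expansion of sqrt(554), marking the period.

[23; (1, 1, 6, 4, 1, 1, 4, 6, 1, 1, 46)]

Write x_i = (sqrt(554) + m_i)/d_i with (m_0, d_0) = (0, 1). a_0 = floor(sqrt(554)) = 23, since 23^2 = 529 <= 554 < 576 = 24^2.
Iterate m_{i+1} = d_i*a_i - m_i, d_{i+1} = (554 - m_{i+1}^2)/d_i, a_{i+1} = floor((a_0 + m_{i+1})/d_{i+1}):
  m_1 = 1*23 - 0 = 23, d_1 = (554 - 23^2)/1 = 25/1 = 25, a_1 = floor((23 + 23)/25) = 1.
  m_2 = 25*1 - 23 = 2, d_2 = (554 - 2^2)/25 = 550/25 = 22, a_2 = floor((23 + 2)/22) = 1.
  m_3 = 22*1 - 2 = 20, d_3 = (554 - 20^2)/22 = 154/22 = 7, a_3 = floor((23 + 20)/7) = 6.
  m_4 = 7*6 - 20 = 22, d_4 = (554 - 22^2)/7 = 70/7 = 10, a_4 = floor((23 + 22)/10) = 4.
  m_5 = 10*4 - 22 = 18, d_5 = (554 - 18^2)/10 = 230/10 = 23, a_5 = floor((23 + 18)/23) = 1.
  m_6 = 23*1 - 18 = 5, d_6 = (554 - 5^2)/23 = 529/23 = 23, a_6 = floor((23 + 5)/23) = 1.
  m_7 = 23*1 - 5 = 18, d_7 = (554 - 18^2)/23 = 230/23 = 10, a_7 = floor((23 + 18)/10) = 4.
  m_8 = 10*4 - 18 = 22, d_8 = (554 - 22^2)/10 = 70/10 = 7, a_8 = floor((23 + 22)/7) = 6.
  m_9 = 7*6 - 22 = 20, d_9 = (554 - 20^2)/7 = 154/7 = 22, a_9 = floor((23 + 20)/22) = 1.
  m_10 = 22*1 - 20 = 2, d_10 = (554 - 2^2)/22 = 550/22 = 25, a_10 = floor((23 + 2)/25) = 1.
  m_11 = 25*1 - 2 = 23, d_11 = (554 - 23^2)/25 = 25/25 = 1, a_11 = floor((23 + 23)/1) = 46.
  m_12 = 1*46 - 23 = 23, d_12 = (554 - 23^2)/1 = 25/1 = 25: (m_12, d_12) = (m_1, d_1) = (23, 25), so from here the quotients repeat a_1, ..., a_11; the period length is 11.
Hence the expansion of sqrt(554) is a_0 = 23 followed by the repeating block 1, 1, 6, 4, 1, 1, 4, 6, 1, 1, 46 (period 11).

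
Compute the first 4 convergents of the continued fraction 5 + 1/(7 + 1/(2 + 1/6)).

Using the convergent recurrence p_i = a_i*p_{i-1} + p_{i-2}, q_i = a_i*q_{i-1} + q_{i-2} with p_{-2}=0, p_{-1}=1, q_{-2}=1, q_{-1}=0:
  i=0: a_0=5, p_0 = 5*1 + 0 = 5, q_0 = 5*0 + 1 = 1.
  i=1: a_1=7, p_1 = 7*5 + 1 = 36, q_1 = 7*1 + 0 = 7.
  i=2: a_2=2, p_2 = 2*36 + 5 = 77, q_2 = 2*7 + 1 = 15.
  i=3: a_3=6, p_3 = 6*77 + 36 = 498, q_3 = 6*15 + 7 = 97.

5/1, 36/7, 77/15, 498/97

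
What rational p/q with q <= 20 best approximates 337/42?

Expand x = 337/42 as a continued fraction with the Euclidean algorithm:
  337 = 8*42 + 1, so a_0 = 8.
  42 = 42*1 + 0, so a_1 = 42.
so x = [8; 42].
Convergents (p_i = a_i*p_{i-1} + p_{i-2}, q_i = a_i*q_{i-1} + q_{i-2} with p_{-2}=0, p_{-1}=1, q_{-2}=1, q_{-1}=0), until the denominator exceeds 20:
  i=0: a_0=8, p_0 = 8*1 + 0 = 8, q_0 = 8*0 + 1 = 1.
  i=1: a_1=42, p_1 = 42*8 + 1 = 337, q_1 = 42*1 + 0 = 42.
q_1 = 42 > 20, so the last convergent with denominator <= 20 is p_0/q_0 = 8/1.
The closest fraction with denominator <= 20 is either p_0/q_0 or the intermediate fraction (k*p_0 + p_{-1})/(k*q_0 + q_{-1}) with the largest k >= 1 whose denominator stays <= 20; these approach x as k grows, and every other convergent or intermediate fraction in range is farther away.
Largest k: floor((20 - q_{-1})/q_0) = floor((20 - 0)/1) = 20 (using the seeds p_{-1} = 1, q_{-1} = 0).
That gives (20*8 + 1)/(20*1 + 0) = 161/20.
Compare the errors: |x - 8/1| = |337*1 - 8*42|/(42*1) = 1/42, and |x - 161/20| = |337*20 - 161*42|/(42*20) = 22/840.
Cross-multiplying, 1*840 = 840 < 924 = 22*42, so 1/42 is smaller: the convergent 8/1 is closer to x than 161/20.

8/1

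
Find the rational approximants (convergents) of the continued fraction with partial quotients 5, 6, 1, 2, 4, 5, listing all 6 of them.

5/1, 31/6, 36/7, 103/20, 448/87, 2343/455

Using the convergent recurrence p_i = a_i*p_{i-1} + p_{i-2}, q_i = a_i*q_{i-1} + q_{i-2} with p_{-2}=0, p_{-1}=1, q_{-2}=1, q_{-1}=0:
  i=0: a_0=5, p_0 = 5*1 + 0 = 5, q_0 = 5*0 + 1 = 1.
  i=1: a_1=6, p_1 = 6*5 + 1 = 31, q_1 = 6*1 + 0 = 6.
  i=2: a_2=1, p_2 = 1*31 + 5 = 36, q_2 = 1*6 + 1 = 7.
  i=3: a_3=2, p_3 = 2*36 + 31 = 103, q_3 = 2*7 + 6 = 20.
  i=4: a_4=4, p_4 = 4*103 + 36 = 448, q_4 = 4*20 + 7 = 87.
  i=5: a_5=5, p_5 = 5*448 + 103 = 2343, q_5 = 5*87 + 20 = 455.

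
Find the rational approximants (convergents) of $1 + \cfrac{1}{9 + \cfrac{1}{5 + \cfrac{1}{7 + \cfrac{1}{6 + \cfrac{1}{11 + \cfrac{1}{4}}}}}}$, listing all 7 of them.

1/1, 10/9, 51/46, 367/331, 2253/2032, 25150/22683, 102853/92764

Using the convergent recurrence p_i = a_i*p_{i-1} + p_{i-2}, q_i = a_i*q_{i-1} + q_{i-2} with p_{-2}=0, p_{-1}=1, q_{-2}=1, q_{-1}=0:
  i=0: a_0=1, p_0 = 1*1 + 0 = 1, q_0 = 1*0 + 1 = 1.
  i=1: a_1=9, p_1 = 9*1 + 1 = 10, q_1 = 9*1 + 0 = 9.
  i=2: a_2=5, p_2 = 5*10 + 1 = 51, q_2 = 5*9 + 1 = 46.
  i=3: a_3=7, p_3 = 7*51 + 10 = 367, q_3 = 7*46 + 9 = 331.
  i=4: a_4=6, p_4 = 6*367 + 51 = 2253, q_4 = 6*331 + 46 = 2032.
  i=5: a_5=11, p_5 = 11*2253 + 367 = 25150, q_5 = 11*2032 + 331 = 22683.
  i=6: a_6=4, p_6 = 4*25150 + 2253 = 102853, q_6 = 4*22683 + 2032 = 92764.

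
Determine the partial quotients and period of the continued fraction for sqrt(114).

[10; (1, 2, 10, 2, 1, 20)]

Write x_i = (sqrt(114) + m_i)/d_i with (m_0, d_0) = (0, 1). a_0 = floor(sqrt(114)) = 10, since 10^2 = 100 <= 114 < 121 = 11^2.
Iterate m_{i+1} = d_i*a_i - m_i, d_{i+1} = (114 - m_{i+1}^2)/d_i, a_{i+1} = floor((a_0 + m_{i+1})/d_{i+1}):
  m_1 = 1*10 - 0 = 10, d_1 = (114 - 10^2)/1 = 14/1 = 14, a_1 = floor((10 + 10)/14) = 1.
  m_2 = 14*1 - 10 = 4, d_2 = (114 - 4^2)/14 = 98/14 = 7, a_2 = floor((10 + 4)/7) = 2.
  m_3 = 7*2 - 4 = 10, d_3 = (114 - 10^2)/7 = 14/7 = 2, a_3 = floor((10 + 10)/2) = 10.
  m_4 = 2*10 - 10 = 10, d_4 = (114 - 10^2)/2 = 14/2 = 7, a_4 = floor((10 + 10)/7) = 2.
  m_5 = 7*2 - 10 = 4, d_5 = (114 - 4^2)/7 = 98/7 = 14, a_5 = floor((10 + 4)/14) = 1.
  m_6 = 14*1 - 4 = 10, d_6 = (114 - 10^2)/14 = 14/14 = 1, a_6 = floor((10 + 10)/1) = 20.
  m_7 = 1*20 - 10 = 10, d_7 = (114 - 10^2)/1 = 14/1 = 14: (m_7, d_7) = (m_1, d_1) = (10, 14), so from here the quotients repeat a_1, ..., a_6; the period length is 6.
Hence the expansion of sqrt(114) is a_0 = 10 followed by the repeating block 1, 2, 10, 2, 1, 20 (period 6).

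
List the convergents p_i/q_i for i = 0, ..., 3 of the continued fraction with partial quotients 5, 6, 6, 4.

5/1, 31/6, 191/37, 795/154

Using the convergent recurrence p_i = a_i*p_{i-1} + p_{i-2}, q_i = a_i*q_{i-1} + q_{i-2} with p_{-2}=0, p_{-1}=1, q_{-2}=1, q_{-1}=0:
  i=0: a_0=5, p_0 = 5*1 + 0 = 5, q_0 = 5*0 + 1 = 1.
  i=1: a_1=6, p_1 = 6*5 + 1 = 31, q_1 = 6*1 + 0 = 6.
  i=2: a_2=6, p_2 = 6*31 + 5 = 191, q_2 = 6*6 + 1 = 37.
  i=3: a_3=4, p_3 = 4*191 + 31 = 795, q_3 = 4*37 + 6 = 154.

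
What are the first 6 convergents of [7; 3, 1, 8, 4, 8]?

Using the convergent recurrence p_i = a_i*p_{i-1} + p_{i-2}, q_i = a_i*q_{i-1} + q_{i-2} with p_{-2}=0, p_{-1}=1, q_{-2}=1, q_{-1}=0:
  i=0: a_0=7, p_0 = 7*1 + 0 = 7, q_0 = 7*0 + 1 = 1.
  i=1: a_1=3, p_1 = 3*7 + 1 = 22, q_1 = 3*1 + 0 = 3.
  i=2: a_2=1, p_2 = 1*22 + 7 = 29, q_2 = 1*3 + 1 = 4.
  i=3: a_3=8, p_3 = 8*29 + 22 = 254, q_3 = 8*4 + 3 = 35.
  i=4: a_4=4, p_4 = 4*254 + 29 = 1045, q_4 = 4*35 + 4 = 144.
  i=5: a_5=8, p_5 = 8*1045 + 254 = 8614, q_5 = 8*144 + 35 = 1187.

7/1, 22/3, 29/4, 254/35, 1045/144, 8614/1187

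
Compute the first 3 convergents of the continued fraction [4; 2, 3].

4/1, 9/2, 31/7

Using the convergent recurrence p_i = a_i*p_{i-1} + p_{i-2}, q_i = a_i*q_{i-1} + q_{i-2} with p_{-2}=0, p_{-1}=1, q_{-2}=1, q_{-1}=0:
  i=0: a_0=4, p_0 = 4*1 + 0 = 4, q_0 = 4*0 + 1 = 1.
  i=1: a_1=2, p_1 = 2*4 + 1 = 9, q_1 = 2*1 + 0 = 2.
  i=2: a_2=3, p_2 = 3*9 + 4 = 31, q_2 = 3*2 + 1 = 7.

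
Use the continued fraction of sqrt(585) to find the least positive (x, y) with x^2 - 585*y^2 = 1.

(x, y) = (33281, 1376)

First expand sqrt(585) as a continued fraction. With x_i = (sqrt(585) + m_i)/d_i and (m_0, d_0) = (0, 1): a_0 = floor(sqrt(585)) = 24, since 24^2 = 576 <= 585 < 625 = 25^2.
Iterate m_{i+1} = d_i*a_i - m_i, d_{i+1} = (585 - m_{i+1}^2)/d_i, a_{i+1} = floor((a_0 + m_{i+1})/d_{i+1}):
  m_1 = 1*24 - 0 = 24, d_1 = (585 - 24^2)/1 = 9/1 = 9, a_1 = floor((24 + 24)/9) = 5.
  m_2 = 9*5 - 24 = 21, d_2 = (585 - 21^2)/9 = 144/9 = 16, a_2 = floor((24 + 21)/16) = 2.
  m_3 = 16*2 - 21 = 11, d_3 = (585 - 11^2)/16 = 464/16 = 29, a_3 = floor((24 + 11)/29) = 1.
  m_4 = 29*1 - 11 = 18, d_4 = (585 - 18^2)/29 = 261/29 = 9, a_4 = floor((24 + 18)/9) = 4.
  m_5 = 9*4 - 18 = 18, d_5 = (585 - 18^2)/9 = 261/9 = 29, a_5 = floor((24 + 18)/29) = 1.
  m_6 = 29*1 - 18 = 11, d_6 = (585 - 11^2)/29 = 464/29 = 16, a_6 = floor((24 + 11)/16) = 2.
  m_7 = 16*2 - 11 = 21, d_7 = (585 - 21^2)/16 = 144/16 = 9, a_7 = floor((24 + 21)/9) = 5.
  m_8 = 9*5 - 21 = 24, d_8 = (585 - 24^2)/9 = 9/9 = 1, a_8 = floor((24 + 24)/1) = 48.
  m_9 = 1*48 - 24 = 24, d_9 = (585 - 24^2)/1 = 9/1 = 9: (m_9, d_9) = (m_1, d_1) = (24, 9), so from here the quotients repeat a_1, ..., a_8; the period length is 8.
So sqrt(585) = [24; (5, 2, 1, 4, 1, 2, 5, 48)] with period length k = 8.
k is even, so the fundamental solution of x^2 - 585y^2 = 1 is (p_{k-1}, q_{k-1}) = (p_7, q_7); compute convergents through index 7.
Convergents (p_i = a_i*p_{i-1} + p_{i-2}, q_i = a_i*q_{i-1} + q_{i-2} with p_{-2}=0, p_{-1}=1, q_{-2}=1, q_{-1}=0):
  i=0: a_0=24, p_0 = 24*1 + 0 = 24, q_0 = 24*0 + 1 = 1.
  i=1: a_1=5, p_1 = 5*24 + 1 = 121, q_1 = 5*1 + 0 = 5.
  i=2: a_2=2, p_2 = 2*121 + 24 = 266, q_2 = 2*5 + 1 = 11.
  i=3: a_3=1, p_3 = 1*266 + 121 = 387, q_3 = 1*11 + 5 = 16.
  i=4: a_4=4, p_4 = 4*387 + 266 = 1814, q_4 = 4*16 + 11 = 75.
  i=5: a_5=1, p_5 = 1*1814 + 387 = 2201, q_5 = 1*75 + 16 = 91.
  i=6: a_6=2, p_6 = 2*2201 + 1814 = 6216, q_6 = 2*91 + 75 = 257.
  i=7: a_7=5, p_7 = 5*6216 + 2201 = 33281, q_7 = 5*257 + 91 = 1376.
Check: 33281^2 - 585*1376^2 = 1107624961 - 1107624960 = 1, so (x, y) = (33281, 1376) solves the equation, and by the theorem it is the least positive solution.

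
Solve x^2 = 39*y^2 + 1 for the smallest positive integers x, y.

(x, y) = (25, 4)

First expand sqrt(39) as a continued fraction. With x_i = (sqrt(39) + m_i)/d_i and (m_0, d_0) = (0, 1): a_0 = floor(sqrt(39)) = 6, since 6^2 = 36 <= 39 < 49 = 7^2.
Iterate m_{i+1} = d_i*a_i - m_i, d_{i+1} = (39 - m_{i+1}^2)/d_i, a_{i+1} = floor((a_0 + m_{i+1})/d_{i+1}):
  m_1 = 1*6 - 0 = 6, d_1 = (39 - 6^2)/1 = 3/1 = 3, a_1 = floor((6 + 6)/3) = 4.
  m_2 = 3*4 - 6 = 6, d_2 = (39 - 6^2)/3 = 3/3 = 1, a_2 = floor((6 + 6)/1) = 12.
  m_3 = 1*12 - 6 = 6, d_3 = (39 - 6^2)/1 = 3/1 = 3: (m_3, d_3) = (m_1, d_1) = (6, 3), so from here the quotients repeat a_1, a_2; the period length is 2.
So sqrt(39) = [6; (4, 12)] with period length k = 2.
k is even, so the fundamental solution of x^2 - 39y^2 = 1 is (p_{k-1}, q_{k-1}) = (p_1, q_1); compute convergents through index 1.
Convergents (p_i = a_i*p_{i-1} + p_{i-2}, q_i = a_i*q_{i-1} + q_{i-2} with p_{-2}=0, p_{-1}=1, q_{-2}=1, q_{-1}=0):
  i=0: a_0=6, p_0 = 6*1 + 0 = 6, q_0 = 6*0 + 1 = 1.
  i=1: a_1=4, p_1 = 4*6 + 1 = 25, q_1 = 4*1 + 0 = 4.
Check: 25^2 - 39*4^2 = 625 - 624 = 1, so (x, y) = (25, 4) solves the equation, and by the theorem it is the least positive solution.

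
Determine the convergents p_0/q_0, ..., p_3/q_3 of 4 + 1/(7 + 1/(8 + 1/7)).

Using the convergent recurrence p_i = a_i*p_{i-1} + p_{i-2}, q_i = a_i*q_{i-1} + q_{i-2} with p_{-2}=0, p_{-1}=1, q_{-2}=1, q_{-1}=0:
  i=0: a_0=4, p_0 = 4*1 + 0 = 4, q_0 = 4*0 + 1 = 1.
  i=1: a_1=7, p_1 = 7*4 + 1 = 29, q_1 = 7*1 + 0 = 7.
  i=2: a_2=8, p_2 = 8*29 + 4 = 236, q_2 = 8*7 + 1 = 57.
  i=3: a_3=7, p_3 = 7*236 + 29 = 1681, q_3 = 7*57 + 7 = 406.

4/1, 29/7, 236/57, 1681/406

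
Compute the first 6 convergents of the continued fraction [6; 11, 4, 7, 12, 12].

6/1, 67/11, 274/45, 1985/326, 24094/3957, 291113/47810

Using the convergent recurrence p_i = a_i*p_{i-1} + p_{i-2}, q_i = a_i*q_{i-1} + q_{i-2} with p_{-2}=0, p_{-1}=1, q_{-2}=1, q_{-1}=0:
  i=0: a_0=6, p_0 = 6*1 + 0 = 6, q_0 = 6*0 + 1 = 1.
  i=1: a_1=11, p_1 = 11*6 + 1 = 67, q_1 = 11*1 + 0 = 11.
  i=2: a_2=4, p_2 = 4*67 + 6 = 274, q_2 = 4*11 + 1 = 45.
  i=3: a_3=7, p_3 = 7*274 + 67 = 1985, q_3 = 7*45 + 11 = 326.
  i=4: a_4=12, p_4 = 12*1985 + 274 = 24094, q_4 = 12*326 + 45 = 3957.
  i=5: a_5=12, p_5 = 12*24094 + 1985 = 291113, q_5 = 12*3957 + 326 = 47810.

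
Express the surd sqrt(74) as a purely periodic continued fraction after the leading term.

[8; (1, 1, 1, 1, 16)]

Write x_i = (sqrt(74) + m_i)/d_i with (m_0, d_0) = (0, 1). a_0 = floor(sqrt(74)) = 8, since 8^2 = 64 <= 74 < 81 = 9^2.
Iterate m_{i+1} = d_i*a_i - m_i, d_{i+1} = (74 - m_{i+1}^2)/d_i, a_{i+1} = floor((a_0 + m_{i+1})/d_{i+1}):
  m_1 = 1*8 - 0 = 8, d_1 = (74 - 8^2)/1 = 10/1 = 10, a_1 = floor((8 + 8)/10) = 1.
  m_2 = 10*1 - 8 = 2, d_2 = (74 - 2^2)/10 = 70/10 = 7, a_2 = floor((8 + 2)/7) = 1.
  m_3 = 7*1 - 2 = 5, d_3 = (74 - 5^2)/7 = 49/7 = 7, a_3 = floor((8 + 5)/7) = 1.
  m_4 = 7*1 - 5 = 2, d_4 = (74 - 2^2)/7 = 70/7 = 10, a_4 = floor((8 + 2)/10) = 1.
  m_5 = 10*1 - 2 = 8, d_5 = (74 - 8^2)/10 = 10/10 = 1, a_5 = floor((8 + 8)/1) = 16.
  m_6 = 1*16 - 8 = 8, d_6 = (74 - 8^2)/1 = 10/1 = 10: (m_6, d_6) = (m_1, d_1) = (8, 10), so from here the quotients repeat a_1, ..., a_5; the period length is 5.
Hence the expansion of sqrt(74) is a_0 = 8 followed by the repeating block 1, 1, 1, 1, 16 (period 5).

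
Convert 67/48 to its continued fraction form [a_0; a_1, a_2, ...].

Run the Euclidean algorithm on 67 and 48; the successive quotients are the partial quotients a_0, a_1, ... (each step inverts the fractional part left over by the previous one):
  67 = 1*48 + 19, so a_0 = 1.
  48 = 2*19 + 10, so a_1 = 2.
  19 = 1*10 + 9, so a_2 = 1.
  10 = 1*9 + 1, so a_3 = 1.
  9 = 9*1 + 0, so a_4 = 9.
The remainder reaches 0 after 5 divisions, so the expansion has 5 partial quotients, read off in order.

[1; 2, 1, 1, 9]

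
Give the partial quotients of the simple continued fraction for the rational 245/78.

[3; 7, 11]

Run the Euclidean algorithm on 245 and 78; the successive quotients are the partial quotients a_0, a_1, ... (each step inverts the fractional part left over by the previous one):
  245 = 3*78 + 11, so a_0 = 3.
  78 = 7*11 + 1, so a_1 = 7.
  11 = 11*1 + 0, so a_2 = 11.
The remainder reaches 0 after 3 divisions, so the expansion has 3 partial quotients, read off in order.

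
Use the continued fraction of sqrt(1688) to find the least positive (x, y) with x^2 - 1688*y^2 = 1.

(x, y) = (7022501, 170925)

First expand sqrt(1688) as a continued fraction. With x_i = (sqrt(1688) + m_i)/d_i and (m_0, d_0) = (0, 1): a_0 = floor(sqrt(1688)) = 41, since 41^2 = 1681 <= 1688 < 1764 = 42^2.
Iterate m_{i+1} = d_i*a_i - m_i, d_{i+1} = (1688 - m_{i+1}^2)/d_i, a_{i+1} = floor((a_0 + m_{i+1})/d_{i+1}):
  m_1 = 1*41 - 0 = 41, d_1 = (1688 - 41^2)/1 = 7/1 = 7, a_1 = floor((41 + 41)/7) = 11.
  m_2 = 7*11 - 41 = 36, d_2 = (1688 - 36^2)/7 = 392/7 = 56, a_2 = floor((41 + 36)/56) = 1.
  m_3 = 56*1 - 36 = 20, d_3 = (1688 - 20^2)/56 = 1288/56 = 23, a_3 = floor((41 + 20)/23) = 2.
  m_4 = 23*2 - 20 = 26, d_4 = (1688 - 26^2)/23 = 1012/23 = 44, a_4 = floor((41 + 26)/44) = 1.
  m_5 = 44*1 - 26 = 18, d_5 = (1688 - 18^2)/44 = 1364/44 = 31, a_5 = floor((41 + 18)/31) = 1.
  m_6 = 31*1 - 18 = 13, d_6 = (1688 - 13^2)/31 = 1519/31 = 49, a_6 = floor((41 + 13)/49) = 1.
  m_7 = 49*1 - 13 = 36, d_7 = (1688 - 36^2)/49 = 392/49 = 8, a_7 = floor((41 + 36)/8) = 9.
  m_8 = 8*9 - 36 = 36, d_8 = (1688 - 36^2)/8 = 392/8 = 49, a_8 = floor((41 + 36)/49) = 1.
  m_9 = 49*1 - 36 = 13, d_9 = (1688 - 13^2)/49 = 1519/49 = 31, a_9 = floor((41 + 13)/31) = 1.
  m_10 = 31*1 - 13 = 18, d_10 = (1688 - 18^2)/31 = 1364/31 = 44, a_10 = floor((41 + 18)/44) = 1.
  m_11 = 44*1 - 18 = 26, d_11 = (1688 - 26^2)/44 = 1012/44 = 23, a_11 = floor((41 + 26)/23) = 2.
  m_12 = 23*2 - 26 = 20, d_12 = (1688 - 20^2)/23 = 1288/23 = 56, a_12 = floor((41 + 20)/56) = 1.
  m_13 = 56*1 - 20 = 36, d_13 = (1688 - 36^2)/56 = 392/56 = 7, a_13 = floor((41 + 36)/7) = 11.
  m_14 = 7*11 - 36 = 41, d_14 = (1688 - 41^2)/7 = 7/7 = 1, a_14 = floor((41 + 41)/1) = 82.
  m_15 = 1*82 - 41 = 41, d_15 = (1688 - 41^2)/1 = 7/1 = 7: (m_15, d_15) = (m_1, d_1) = (41, 7), so from here the quotients repeat a_1, ..., a_14; the period length is 14.
So sqrt(1688) = [41; (11, 1, 2, 1, 1, 1, 9, 1, 1, 1, 2, 1, 11, 82)] with period length k = 14.
k is even, so the fundamental solution of x^2 - 1688y^2 = 1 is (p_{k-1}, q_{k-1}) = (p_13, q_13); compute convergents through index 13.
Convergents (p_i = a_i*p_{i-1} + p_{i-2}, q_i = a_i*q_{i-1} + q_{i-2} with p_{-2}=0, p_{-1}=1, q_{-2}=1, q_{-1}=0):
  i=0: a_0=41, p_0 = 41*1 + 0 = 41, q_0 = 41*0 + 1 = 1.
  i=1: a_1=11, p_1 = 11*41 + 1 = 452, q_1 = 11*1 + 0 = 11.
  i=2: a_2=1, p_2 = 1*452 + 41 = 493, q_2 = 1*11 + 1 = 12.
  i=3: a_3=2, p_3 = 2*493 + 452 = 1438, q_3 = 2*12 + 11 = 35.
  i=4: a_4=1, p_4 = 1*1438 + 493 = 1931, q_4 = 1*35 + 12 = 47.
  i=5: a_5=1, p_5 = 1*1931 + 1438 = 3369, q_5 = 1*47 + 35 = 82.
  i=6: a_6=1, p_6 = 1*3369 + 1931 = 5300, q_6 = 1*82 + 47 = 129.
  i=7: a_7=9, p_7 = 9*5300 + 3369 = 51069, q_7 = 9*129 + 82 = 1243.
  i=8: a_8=1, p_8 = 1*51069 + 5300 = 56369, q_8 = 1*1243 + 129 = 1372.
  i=9: a_9=1, p_9 = 1*56369 + 51069 = 107438, q_9 = 1*1372 + 1243 = 2615.
  i=10: a_10=1, p_10 = 1*107438 + 56369 = 163807, q_10 = 1*2615 + 1372 = 3987.
  i=11: a_11=2, p_11 = 2*163807 + 107438 = 435052, q_11 = 2*3987 + 2615 = 10589.
  i=12: a_12=1, p_12 = 1*435052 + 163807 = 598859, q_12 = 1*10589 + 3987 = 14576.
  i=13: a_13=11, p_13 = 11*598859 + 435052 = 7022501, q_13 = 11*14576 + 10589 = 170925.
Check: 7022501^2 - 1688*170925^2 = 49315520295001 - 49315520295000 = 1, so (x, y) = (7022501, 170925) solves the equation, and by the theorem it is the least positive solution.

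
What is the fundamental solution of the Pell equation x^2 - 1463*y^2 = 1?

First expand sqrt(1463) as a continued fraction. With x_i = (sqrt(1463) + m_i)/d_i and (m_0, d_0) = (0, 1): a_0 = floor(sqrt(1463)) = 38, since 38^2 = 1444 <= 1463 < 1521 = 39^2.
Iterate m_{i+1} = d_i*a_i - m_i, d_{i+1} = (1463 - m_{i+1}^2)/d_i, a_{i+1} = floor((a_0 + m_{i+1})/d_{i+1}):
  m_1 = 1*38 - 0 = 38, d_1 = (1463 - 38^2)/1 = 19/1 = 19, a_1 = floor((38 + 38)/19) = 4.
  m_2 = 19*4 - 38 = 38, d_2 = (1463 - 38^2)/19 = 19/19 = 1, a_2 = floor((38 + 38)/1) = 76.
  m_3 = 1*76 - 38 = 38, d_3 = (1463 - 38^2)/1 = 19/1 = 19: (m_3, d_3) = (m_1, d_1) = (38, 19), so from here the quotients repeat a_1, a_2; the period length is 2.
So sqrt(1463) = [38; (4, 76)] with period length k = 2.
k is even, so the fundamental solution of x^2 - 1463y^2 = 1 is (p_{k-1}, q_{k-1}) = (p_1, q_1); compute convergents through index 1.
Convergents (p_i = a_i*p_{i-1} + p_{i-2}, q_i = a_i*q_{i-1} + q_{i-2} with p_{-2}=0, p_{-1}=1, q_{-2}=1, q_{-1}=0):
  i=0: a_0=38, p_0 = 38*1 + 0 = 38, q_0 = 38*0 + 1 = 1.
  i=1: a_1=4, p_1 = 4*38 + 1 = 153, q_1 = 4*1 + 0 = 4.
Check: 153^2 - 1463*4^2 = 23409 - 23408 = 1, so (x, y) = (153, 4) solves the equation, and by the theorem it is the least positive solution.

(x, y) = (153, 4)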